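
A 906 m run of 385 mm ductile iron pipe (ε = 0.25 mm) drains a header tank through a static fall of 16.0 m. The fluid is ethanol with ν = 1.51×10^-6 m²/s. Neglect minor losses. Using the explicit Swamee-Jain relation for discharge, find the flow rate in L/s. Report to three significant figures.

Swamee-Jain (Type II): Q = -0.965·√(gD⁵h_f/L)·ln[ε/(3.7D) + √(3.17ν²L/(gD³h_f))]
√(gD⁵h_f/L) = √(9.81·0.385⁵·16.0/906) = 0.03828
ε/(3.7D) = 1.76×10^-4; √(3.17ν²L/(gD³h_f)) = 2.70×10^-5
Q = -0.965·0.03828·ln(2.025×10^-4) = 0.3142 m³/s
Check: V = 2.70 m/s, Re = 6.88×10^5, f = 0.01843, h_f = 16.1 m ≈ 16.0 m ✓

Q ≈ 314 L/s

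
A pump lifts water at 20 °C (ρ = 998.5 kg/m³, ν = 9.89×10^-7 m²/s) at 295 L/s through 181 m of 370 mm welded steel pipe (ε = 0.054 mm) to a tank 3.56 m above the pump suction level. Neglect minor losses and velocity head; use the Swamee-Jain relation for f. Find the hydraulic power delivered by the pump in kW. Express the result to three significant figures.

P_hyd ≈ 17.9 kW

V = 4Q/(πD²) = 2.744 m/s; Re = 1.03×10^6; ε/D = 1.46×10^-4; f = 0.01411
h_f = f(L/D)V²/2g = 2.648 m
Total head H = z + h_f = 3.56 + 2.648 = 6.208 m
P_hyd = ρgQH = 998.5·9.81·0.295·6.208 = 17.94 kW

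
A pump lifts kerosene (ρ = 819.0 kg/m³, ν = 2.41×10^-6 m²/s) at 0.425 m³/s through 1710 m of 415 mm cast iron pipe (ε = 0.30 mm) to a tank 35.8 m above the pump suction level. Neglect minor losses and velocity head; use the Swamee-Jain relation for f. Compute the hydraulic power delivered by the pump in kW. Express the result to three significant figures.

P_hyd ≈ 257 kW

V = 4Q/(πD²) = 3.142 m/s; Re = 5.41×10^5; ε/D = 7.23×10^-4; f = 0.01899
h_f = f(L/D)V²/2g = 39.36 m
Total head H = z + h_f = 35.8 + 39.36 = 75.16 m
P_hyd = ρgQH = 819.0·9.81·0.425·75.16 = 256.6 kW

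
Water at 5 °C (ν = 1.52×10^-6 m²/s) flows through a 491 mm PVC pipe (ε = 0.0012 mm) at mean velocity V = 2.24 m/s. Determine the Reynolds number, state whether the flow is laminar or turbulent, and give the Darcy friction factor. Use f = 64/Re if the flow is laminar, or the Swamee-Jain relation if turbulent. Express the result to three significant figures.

Re = VD/ν = 2.240·0.491/1.52×10^-6 = 7.24×10^5
Re > 4000 → turbulent; ε/D = 2.44×10^-6
Swamee-Jain: f = 0.01232

Re ≈ 7.24×10^5; turbulent; f ≈ 0.0123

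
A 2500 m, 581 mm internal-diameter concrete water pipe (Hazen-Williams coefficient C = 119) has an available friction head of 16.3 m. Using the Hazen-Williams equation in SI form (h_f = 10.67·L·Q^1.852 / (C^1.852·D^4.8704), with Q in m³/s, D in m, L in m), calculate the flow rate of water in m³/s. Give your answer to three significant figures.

Q ≈ 0.525 m³/s

Rearranging: Q = [h_f·C^1.852·D^4.8704 / (10.67·L)]^(1/1.852)
Q = [16.3·119^1.852·0.581^4.8704 / (10.67·2500)]^0.540 = 0.5248 m³/s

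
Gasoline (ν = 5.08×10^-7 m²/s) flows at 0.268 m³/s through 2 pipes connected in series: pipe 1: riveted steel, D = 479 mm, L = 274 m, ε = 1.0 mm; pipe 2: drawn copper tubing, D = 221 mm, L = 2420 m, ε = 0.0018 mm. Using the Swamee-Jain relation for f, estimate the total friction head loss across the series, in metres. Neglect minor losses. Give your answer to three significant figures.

Pipe 1: V = 1.487 m/s, Re = 1.40×10^6, ε/D = 0.00209, f = 0.02388, h_1 = f(L/D)V²/2g = 1.540 m
Pipe 2: V = 6.987 m/s, Re = 3.04×10^6, ε/D = 8.14×10^-6, f = 0.01010, h_2 = f(L/D)V²/2g = 275.2 m
Series → Q common, losses add: H = Σh = 276.8 m

H ≈ 277 m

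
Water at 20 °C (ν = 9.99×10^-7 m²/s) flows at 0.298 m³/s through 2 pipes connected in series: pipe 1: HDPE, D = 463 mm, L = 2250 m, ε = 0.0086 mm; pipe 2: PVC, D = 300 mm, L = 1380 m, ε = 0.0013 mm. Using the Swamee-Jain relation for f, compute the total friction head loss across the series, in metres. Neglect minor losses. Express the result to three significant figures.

H ≈ 56.6 m

Pipe 1: V = 1.770 m/s, Re = 8.20×10^5, ε/D = 1.86×10^-5, f = 0.01240, h_1 = f(L/D)V²/2g = 9.621 m
Pipe 2: V = 4.216 m/s, Re = 1.27×10^6, ε/D = 4.33×10^-6, f = 0.01129, h_2 = f(L/D)V²/2g = 47.03 m
Series → Q common, losses add: H = Σh = 56.65 m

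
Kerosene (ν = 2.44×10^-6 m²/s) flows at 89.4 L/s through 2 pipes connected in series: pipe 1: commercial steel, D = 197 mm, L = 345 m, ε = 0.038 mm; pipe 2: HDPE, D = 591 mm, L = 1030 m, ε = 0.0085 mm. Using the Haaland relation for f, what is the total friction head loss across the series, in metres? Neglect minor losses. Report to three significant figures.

H ≈ 12.8 m

Pipe 1: V = 2.933 m/s, Re = 2.37×10^5, ε/D = 1.93×10^-4, f = 0.01646, h_1 = f(L/D)V²/2g = 12.64 m
Pipe 2: V = 0.3259 m/s, Re = 7.89×10^4, ε/D = 1.44×10^-5, f = 0.01878, h_2 = f(L/D)V²/2g = 0.1772 m
Series → Q common, losses add: H = Σh = 12.82 m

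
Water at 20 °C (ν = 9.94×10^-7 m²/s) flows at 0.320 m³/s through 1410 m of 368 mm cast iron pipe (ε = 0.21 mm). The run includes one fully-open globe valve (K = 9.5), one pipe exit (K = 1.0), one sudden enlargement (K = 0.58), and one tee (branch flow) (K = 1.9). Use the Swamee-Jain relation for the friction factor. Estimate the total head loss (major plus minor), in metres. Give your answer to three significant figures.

V = 4Q/(πD²) = 3.009 m/s; V²/2g = 0.4613 m
Re = 1.11×10^6, ε/D = 5.71×10^-4 → f = 0.01771 (Swamee-Jain)
Major: h_f = f(L/D)·V²/2g = 0.01771·3832·0.4613 = 31.31 m
Minor: ΣK = 13.0; h_m = ΣK·V²/2g = 5.988 m
Total H_L = 31.31 + 5.988 = 37.30 m

H_L ≈ 37.3 m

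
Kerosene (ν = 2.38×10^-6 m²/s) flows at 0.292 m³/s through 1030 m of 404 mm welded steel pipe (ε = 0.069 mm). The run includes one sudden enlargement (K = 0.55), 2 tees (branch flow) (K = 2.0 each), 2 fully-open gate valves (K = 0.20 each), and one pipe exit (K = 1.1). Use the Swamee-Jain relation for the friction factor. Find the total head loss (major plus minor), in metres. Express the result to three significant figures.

H_L ≈ 12.1 m

V = 4Q/(πD²) = 2.278 m/s; V²/2g = 0.2645 m
Re = 3.87×10^5, ε/D = 1.71×10^-4 → f = 0.01562 (Swamee-Jain)
Major: h_f = f(L/D)·V²/2g = 0.01562·2550·0.2645 = 10.53 m
Minor: ΣK = 6.05; h_m = ΣK·V²/2g = 1.600 m
Total H_L = 10.53 + 1.600 = 12.13 m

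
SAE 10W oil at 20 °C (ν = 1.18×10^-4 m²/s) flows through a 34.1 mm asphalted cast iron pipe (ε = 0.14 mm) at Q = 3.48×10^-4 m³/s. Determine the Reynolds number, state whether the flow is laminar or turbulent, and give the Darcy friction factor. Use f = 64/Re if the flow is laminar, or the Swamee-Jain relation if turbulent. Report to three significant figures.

Re ≈ 110; laminar; f = 64/Re ≈ 0.581

V = 4Q/(πD²) = 0.3810 m/s
Re = VD/ν = 0.3810·0.0341/1.18×10^-4 = 110
Re < 2300 → laminar → f = 64/Re = 0.5812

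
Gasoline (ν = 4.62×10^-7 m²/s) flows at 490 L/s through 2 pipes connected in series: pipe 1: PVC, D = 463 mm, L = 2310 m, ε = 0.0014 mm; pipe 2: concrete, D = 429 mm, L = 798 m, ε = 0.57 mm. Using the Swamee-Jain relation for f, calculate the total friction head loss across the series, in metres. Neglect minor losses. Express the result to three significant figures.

Pipe 1: V = 2.910 m/s, Re = 2.92×10^6, ε/D = 3.02×10^-6, f = 0.009918, h_1 = f(L/D)V²/2g = 21.36 m
Pipe 2: V = 3.390 m/s, Re = 3.15×10^6, ε/D = 0.00133, f = 0.02119, h_2 = f(L/D)V²/2g = 23.08 m
Series → Q common, losses add: H = Σh = 44.45 m

H ≈ 44.4 m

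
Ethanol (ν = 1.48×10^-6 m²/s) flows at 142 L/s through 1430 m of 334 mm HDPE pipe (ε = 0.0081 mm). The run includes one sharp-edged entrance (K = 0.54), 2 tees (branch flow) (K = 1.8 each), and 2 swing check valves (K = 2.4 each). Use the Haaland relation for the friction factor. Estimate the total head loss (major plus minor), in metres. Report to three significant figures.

H_L ≈ 9.26 m

V = 4Q/(πD²) = 1.621 m/s; V²/2g = 0.1339 m
Re = 3.66×10^5, ε/D = 2.43×10^-5 → f = 0.01406 (Haaland)
Major: h_f = f(L/D)·V²/2g = 0.01406·4281·0.1339 = 8.058 m
Minor: ΣK = 8.94; h_m = ΣK·V²/2g = 1.197 m
Total H_L = 8.058 + 1.197 = 9.255 m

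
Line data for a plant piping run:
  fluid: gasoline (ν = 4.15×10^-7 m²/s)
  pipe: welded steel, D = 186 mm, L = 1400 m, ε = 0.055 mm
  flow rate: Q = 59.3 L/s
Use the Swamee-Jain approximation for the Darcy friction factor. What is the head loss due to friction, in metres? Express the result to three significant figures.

h_f ≈ 28.7 m

V = 4Q/(πD²) = 4·0.0593/(π·0.186²) = 2.182 m/s
Re = VD/ν = 2.182·0.186/4.15×10^-7 = 9.78×10^5 → turbulent
ε/D = 0.055/186 = 2.96×10^-4
Swamee-Jain: f = 0.01573
h_f = f(L/D)V²/(2g) = 0.01573·(1400/0.186)·2.182²/(2·9.81) = 28.75 m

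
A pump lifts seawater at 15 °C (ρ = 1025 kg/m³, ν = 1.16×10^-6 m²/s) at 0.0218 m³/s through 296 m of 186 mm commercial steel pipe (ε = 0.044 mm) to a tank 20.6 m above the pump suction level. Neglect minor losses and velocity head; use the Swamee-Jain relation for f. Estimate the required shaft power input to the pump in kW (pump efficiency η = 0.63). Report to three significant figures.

P_shaft ≈ 7.50 kW

V = 4Q/(πD²) = 0.8023 m/s; Re = 1.29×10^5; ε/D = 2.37×10^-4; f = 0.01845
h_f = f(L/D)V²/2g = 0.9635 m
Total head H = z + h_f = 20.6 + 0.9635 = 21.56 m
P_hyd = ρgQH = 1025·9.81·0.0218·21.56 = 4.727 kW
P_shaft = P_hyd/η = 4.727/0.63 = 7.503 kW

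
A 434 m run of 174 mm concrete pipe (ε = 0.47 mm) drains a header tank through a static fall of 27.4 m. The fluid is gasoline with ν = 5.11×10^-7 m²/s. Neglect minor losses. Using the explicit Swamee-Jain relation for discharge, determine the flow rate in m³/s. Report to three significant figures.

Q ≈ 0.0691 m³/s

Swamee-Jain (Type II): Q = -0.965·√(gD⁵h_f/L)·ln[ε/(3.7D) + √(3.17ν²L/(gD³h_f))]
√(gD⁵h_f/L) = √(9.81·0.174⁵·27.4/434) = 0.009939
ε/(3.7D) = 7.30×10^-4; √(3.17ν²L/(gD³h_f)) = 1.59×10^-5
Q = -0.965·0.009939·ln(7.460×10^-4) = 0.06906 m³/s
Check: V = 2.90 m/s, Re = 9.89×10^5, f = 0.02563, h_f = 27.5 m ≈ 27.4 m ✓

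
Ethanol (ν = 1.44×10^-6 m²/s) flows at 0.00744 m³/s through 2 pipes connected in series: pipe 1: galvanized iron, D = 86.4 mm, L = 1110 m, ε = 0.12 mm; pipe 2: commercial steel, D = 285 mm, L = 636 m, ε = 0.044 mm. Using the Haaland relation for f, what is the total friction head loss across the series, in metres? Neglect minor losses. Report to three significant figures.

H ≈ 25.1 m

Pipe 1: V = 1.269 m/s, Re = 7.61×10^4, ε/D = 0.00139, f = 0.02375, h_1 = f(L/D)V²/2g = 25.04 m
Pipe 2: V = 0.1166 m/s, Re = 2.31×10^4, ε/D = 1.54×10^-4, f = 0.02513, h_2 = f(L/D)V²/2g = 0.03887 m
Series → Q common, losses add: H = Σh = 25.08 m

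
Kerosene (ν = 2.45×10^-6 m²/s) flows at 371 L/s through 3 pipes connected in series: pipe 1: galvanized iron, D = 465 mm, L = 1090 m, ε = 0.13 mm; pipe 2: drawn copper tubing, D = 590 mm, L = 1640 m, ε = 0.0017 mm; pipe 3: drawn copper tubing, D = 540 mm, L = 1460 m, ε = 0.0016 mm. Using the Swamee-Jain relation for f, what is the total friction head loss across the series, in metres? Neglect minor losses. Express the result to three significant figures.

H ≈ 18.1 m

Pipe 1: V = 2.185 m/s, Re = 4.15×10^5, ε/D = 2.80×10^-4, f = 0.01644, h_1 = f(L/D)V²/2g = 9.374 m
Pipe 2: V = 1.357 m/s, Re = 3.27×10^5, ε/D = 2.88×10^-6, f = 0.01418, h_2 = f(L/D)V²/2g = 3.700 m
Pipe 3: V = 1.620 m/s, Re = 3.57×10^5, ε/D = 2.96×10^-6, f = 0.01396, h_3 = f(L/D)V²/2g = 5.046 m
Series → Q common, losses add: H = Σh = 18.12 m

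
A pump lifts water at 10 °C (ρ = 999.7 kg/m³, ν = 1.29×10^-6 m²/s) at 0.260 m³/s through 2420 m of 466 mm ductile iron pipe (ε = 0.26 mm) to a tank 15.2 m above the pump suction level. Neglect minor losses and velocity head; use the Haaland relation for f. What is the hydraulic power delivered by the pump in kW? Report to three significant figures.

P_hyd ≈ 66.8 kW

V = 4Q/(πD²) = 1.524 m/s; Re = 5.51×10^5; ε/D = 5.58×10^-4; f = 0.01787
h_f = f(L/D)V²/2g = 10.99 m
Total head H = z + h_f = 15.2 + 10.99 = 26.19 m
P_hyd = ρgQH = 999.7·9.81·0.260·26.19 = 66.78 kW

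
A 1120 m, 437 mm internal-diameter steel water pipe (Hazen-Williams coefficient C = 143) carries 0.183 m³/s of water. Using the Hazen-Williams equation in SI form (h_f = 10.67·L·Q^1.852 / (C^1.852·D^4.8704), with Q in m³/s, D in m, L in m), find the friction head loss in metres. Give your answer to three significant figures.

h_f ≈ 2.96 m

h_f = 10.67·1120·0.183^1.852 / (143^1.852·0.437^4.8704) = 2.956 m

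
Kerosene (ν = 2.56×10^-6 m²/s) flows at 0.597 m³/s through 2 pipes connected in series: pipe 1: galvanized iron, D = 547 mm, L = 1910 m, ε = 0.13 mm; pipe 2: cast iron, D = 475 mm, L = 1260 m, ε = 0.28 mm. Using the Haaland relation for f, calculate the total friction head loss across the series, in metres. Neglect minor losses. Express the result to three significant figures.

Pipe 1: V = 2.540 m/s, Re = 5.43×10^5, ε/D = 2.38×10^-4, f = 0.01554, h_1 = f(L/D)V²/2g = 17.85 m
Pipe 2: V = 3.369 m/s, Re = 6.25×10^5, ε/D = 5.89×10^-4, f = 0.01798, h_2 = f(L/D)V²/2g = 27.59 m
Series → Q common, losses add: H = Σh = 45.44 m

H ≈ 45.4 m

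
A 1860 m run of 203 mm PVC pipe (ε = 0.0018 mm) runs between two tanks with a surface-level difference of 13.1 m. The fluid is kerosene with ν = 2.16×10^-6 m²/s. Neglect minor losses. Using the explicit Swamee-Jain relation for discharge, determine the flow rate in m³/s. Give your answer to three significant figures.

Q ≈ 0.0411 m³/s

Swamee-Jain (Type II): Q = -0.965·√(gD⁵h_f/L)·ln[ε/(3.7D) + √(3.17ν²L/(gD³h_f))]
√(gD⁵h_f/L) = √(9.81·0.203⁵·13.1/1860) = 0.004880
ε/(3.7D) = 2.40×10^-6; √(3.17ν²L/(gD³h_f)) = 1.60×10^-4
Q = -0.965·0.004880·ln(1.624×10^-4) = 0.04109 m³/s
Check: V = 1.27 m/s, Re = 1.19×10^5, f = 0.01728, h_f = 13.0 m ≈ 13.1 m ✓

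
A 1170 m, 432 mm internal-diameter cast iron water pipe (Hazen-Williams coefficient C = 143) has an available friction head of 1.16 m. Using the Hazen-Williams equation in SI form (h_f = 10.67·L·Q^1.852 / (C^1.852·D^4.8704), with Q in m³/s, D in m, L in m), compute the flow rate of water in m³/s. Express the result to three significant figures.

Rearranging: Q = [h_f·C^1.852·D^4.8704 / (10.67·L)]^(1/1.852)
Q = [1.16·143^1.852·0.432^4.8704 / (10.67·1170)]^0.540 = 0.1046 m³/s

Q ≈ 0.105 m³/s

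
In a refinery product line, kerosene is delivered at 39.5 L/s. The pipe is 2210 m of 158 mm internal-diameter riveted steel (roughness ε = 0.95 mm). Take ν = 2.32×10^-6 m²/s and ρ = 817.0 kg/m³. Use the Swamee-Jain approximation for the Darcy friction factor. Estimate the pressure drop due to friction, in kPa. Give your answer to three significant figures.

V = 4Q/(πD²) = 4·0.0395/(π·0.158²) = 2.015 m/s
Re = VD/ν = 2.015·0.158/2.32×10^-6 = 1.37×10^5 → turbulent
ε/D = 0.95/158 = 0.00601
Swamee-Jain: f = 0.03296
h_f = f(L/D)V²/(2g) = 0.03296·(2210/0.158)·2.015²/(2·9.81) = 95.37 m
Δp = ρg·h_f = 817.0·9.81·95.37 = 764.4 kPa

Δp ≈ 764 kPa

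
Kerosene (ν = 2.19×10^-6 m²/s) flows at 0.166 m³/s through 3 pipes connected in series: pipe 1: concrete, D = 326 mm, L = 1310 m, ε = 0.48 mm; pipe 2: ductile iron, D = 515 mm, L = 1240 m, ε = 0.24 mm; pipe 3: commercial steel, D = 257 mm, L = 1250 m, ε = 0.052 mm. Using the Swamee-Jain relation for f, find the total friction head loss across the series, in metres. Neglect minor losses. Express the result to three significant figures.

Pipe 1: V = 1.989 m/s, Re = 2.96×10^5, ε/D = 0.00147, f = 0.02253, h_1 = f(L/D)V²/2g = 18.25 m
Pipe 2: V = 0.7969 m/s, Re = 1.87×10^5, ε/D = 4.66×10^-4, f = 0.01887, h_2 = f(L/D)V²/2g = 1.470 m
Pipe 3: V = 3.200 m/s, Re = 3.76×10^5, ε/D = 2.02×10^-4, f = 0.01595, h_3 = f(L/D)V²/2g = 40.49 m
Series → Q common, losses add: H = Σh = 60.21 m

H ≈ 60.2 m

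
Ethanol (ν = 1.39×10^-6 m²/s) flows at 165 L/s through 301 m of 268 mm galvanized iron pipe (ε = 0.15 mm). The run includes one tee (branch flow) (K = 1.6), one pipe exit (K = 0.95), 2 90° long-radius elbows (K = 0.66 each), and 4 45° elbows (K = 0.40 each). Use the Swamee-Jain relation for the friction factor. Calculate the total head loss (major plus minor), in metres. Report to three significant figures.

H_L ≈ 11.2 m

V = 4Q/(πD²) = 2.925 m/s; V²/2g = 0.4361 m
Re = 5.64×10^5, ε/D = 5.60×10^-4 → f = 0.01804 (Swamee-Jain)
Major: h_f = f(L/D)·V²/2g = 0.01804·1123·0.4361 = 8.837 m
Minor: ΣK = 5.47; h_m = ΣK·V²/2g = 2.385 m
Total H_L = 8.837 + 2.385 = 11.22 m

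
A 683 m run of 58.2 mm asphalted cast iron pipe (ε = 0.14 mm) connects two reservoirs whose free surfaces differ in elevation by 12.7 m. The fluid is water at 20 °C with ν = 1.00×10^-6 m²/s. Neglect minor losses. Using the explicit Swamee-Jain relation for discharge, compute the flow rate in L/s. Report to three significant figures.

Q ≈ 2.34 L/s

Swamee-Jain (Type II): Q = -0.965·√(gD⁵h_f/L)·ln[ε/(3.7D) + √(3.17ν²L/(gD³h_f))]
√(gD⁵h_f/L) = √(9.81·0.0582⁵·12.7/683) = 3.490×10^-4
ε/(3.7D) = 6.50×10^-4; √(3.17ν²L/(gD³h_f)) = 2.97×10^-4
Q = -0.965·3.490×10^-4·ln(9.470×10^-4) = 0.002345 m³/s
Check: V = 0.881 m/s, Re = 5.13×10^4, f = 0.02763, h_f = 12.8 m ≈ 12.7 m ✓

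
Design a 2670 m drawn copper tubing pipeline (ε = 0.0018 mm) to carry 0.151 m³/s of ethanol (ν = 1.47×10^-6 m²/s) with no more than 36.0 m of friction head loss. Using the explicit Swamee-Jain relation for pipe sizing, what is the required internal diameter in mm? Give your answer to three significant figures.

Swamee-Jain (Type III): D = 0.66·[ε^1.25·(LQ²/(gh_f))^4.75 + ν·Q^9.4·(L/(gh_f))^5.2]^0.04
LQ²/(gh_f) = 0.1724; L/(gh_f) = 7.560
Term 1 = ε^1.25·(…)^4.75 = 1.56×10^-11; Term 2 = ν·Q^9.4·(…)^5.2 = 1.04×10^-9
D = 0.66·(1.56×10^-11 + 1.04×10^-9)^0.04 = 0.2888 m = 289 mm
Check: V = 2.31 m/s, Re = 4.53×10^5, f = 0.01342, h_f = 33.6 m ≈ 36.0 m ✓

D ≈ 289 mm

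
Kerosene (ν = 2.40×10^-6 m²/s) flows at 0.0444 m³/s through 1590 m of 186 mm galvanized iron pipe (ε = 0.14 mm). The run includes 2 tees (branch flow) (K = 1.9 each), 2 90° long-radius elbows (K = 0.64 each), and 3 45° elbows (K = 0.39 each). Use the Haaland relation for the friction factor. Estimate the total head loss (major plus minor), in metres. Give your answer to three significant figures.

V = 4Q/(πD²) = 1.634 m/s; V²/2g = 0.1361 m
Re = 1.27×10^5, ε/D = 7.53×10^-4 → f = 0.02059 (Haaland)
Major: h_f = f(L/D)·V²/2g = 0.02059·8548·0.1361 = 23.95 m
Minor: ΣK = 6.25; h_m = ΣK·V²/2g = 0.8506 m
Total H_L = 23.95 + 0.8506 = 24.80 m

H_L ≈ 24.8 m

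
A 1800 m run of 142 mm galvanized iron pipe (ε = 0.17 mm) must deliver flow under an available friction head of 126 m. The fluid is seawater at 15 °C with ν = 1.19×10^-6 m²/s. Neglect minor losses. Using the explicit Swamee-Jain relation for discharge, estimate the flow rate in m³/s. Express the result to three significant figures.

Swamee-Jain (Type II): Q = -0.965·√(gD⁵h_f/L)·ln[ε/(3.7D) + √(3.17ν²L/(gD³h_f))]
√(gD⁵h_f/L) = √(9.81·0.142⁵·126/1800) = 0.006297
ε/(3.7D) = 3.24×10^-4; √(3.17ν²L/(gD³h_f)) = 4.78×10^-5
Q = -0.965·0.006297·ln(3.713×10^-4) = 0.04799 m³/s
Check: V = 3.03 m/s, Re = 3.62×10^5, f = 0.02138, h_f = 127 m ≈ 126 m ✓

Q ≈ 0.0480 m³/s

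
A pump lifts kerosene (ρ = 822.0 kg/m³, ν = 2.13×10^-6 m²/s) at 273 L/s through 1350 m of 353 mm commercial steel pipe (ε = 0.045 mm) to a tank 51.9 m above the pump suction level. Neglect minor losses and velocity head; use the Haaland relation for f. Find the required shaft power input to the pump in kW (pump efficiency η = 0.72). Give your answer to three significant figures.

V = 4Q/(πD²) = 2.789 m/s; Re = 4.62×10^5; ε/D = 1.27×10^-4; f = 0.01469
h_f = f(L/D)V²/2g = 22.28 m
Total head H = z + h_f = 51.9 + 22.28 = 74.18 m
P_hyd = ρgQH = 822.0·9.81·0.273·74.18 = 163.3 kW
P_shaft = P_hyd/η = 163.3/0.72 = 226.8 kW

P_shaft ≈ 227 kW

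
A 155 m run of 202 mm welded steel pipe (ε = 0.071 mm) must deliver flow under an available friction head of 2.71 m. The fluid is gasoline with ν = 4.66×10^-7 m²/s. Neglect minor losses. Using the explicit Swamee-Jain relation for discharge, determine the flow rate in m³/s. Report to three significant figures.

Q ≈ 0.0664 m³/s

Swamee-Jain (Type II): Q = -0.965·√(gD⁵h_f/L)·ln[ε/(3.7D) + √(3.17ν²L/(gD³h_f))]
√(gD⁵h_f/L) = √(9.81·0.202⁵·2.71/155) = 0.007595
ε/(3.7D) = 9.50×10^-5; √(3.17ν²L/(gD³h_f)) = 2.21×10^-5
Q = -0.965·0.007595·ln(1.171×10^-4) = 0.06635 m³/s
Check: V = 2.07 m/s, Re = 8.97×10^5, f = 0.01627, h_f = 2.73 m ≈ 2.71 m ✓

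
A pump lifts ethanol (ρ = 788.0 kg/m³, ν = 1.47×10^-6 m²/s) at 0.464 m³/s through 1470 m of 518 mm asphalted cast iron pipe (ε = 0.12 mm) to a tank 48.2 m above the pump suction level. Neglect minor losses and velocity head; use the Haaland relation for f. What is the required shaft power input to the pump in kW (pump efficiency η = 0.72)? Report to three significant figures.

P_shaft ≈ 293 kW

V = 4Q/(πD²) = 2.202 m/s; Re = 7.76×10^5; ε/D = 2.32×10^-4; f = 0.01513
h_f = f(L/D)V²/2g = 10.61 m
Total head H = z + h_f = 48.2 + 10.61 = 58.81 m
P_hyd = ρgQH = 788.0·9.81·0.464·58.81 = 210.9 kW
P_shaft = P_hyd/η = 210.9/0.72 = 293.0 kW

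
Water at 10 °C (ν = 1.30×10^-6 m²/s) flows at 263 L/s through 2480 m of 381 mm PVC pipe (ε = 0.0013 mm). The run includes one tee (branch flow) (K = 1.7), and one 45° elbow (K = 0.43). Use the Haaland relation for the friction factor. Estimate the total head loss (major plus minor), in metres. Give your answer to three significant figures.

H_L ≈ 22.5 m

V = 4Q/(πD²) = 2.307 m/s; V²/2g = 0.2712 m
Re = 6.76×10^5, ε/D = 3.41×10^-6 → f = 0.01243 (Haaland)
Major: h_f = f(L/D)·V²/2g = 0.01243·6509·0.2712 = 21.95 m
Minor: ΣK = 2.13; h_m = ΣK·V²/2g = 0.5777 m
Total H_L = 21.95 + 0.5777 = 22.53 m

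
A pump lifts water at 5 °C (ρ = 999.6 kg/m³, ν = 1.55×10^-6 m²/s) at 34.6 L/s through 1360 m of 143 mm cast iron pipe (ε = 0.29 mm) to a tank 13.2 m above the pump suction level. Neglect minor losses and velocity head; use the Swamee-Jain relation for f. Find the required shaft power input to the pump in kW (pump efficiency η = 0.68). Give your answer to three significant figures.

V = 4Q/(πD²) = 2.154 m/s; Re = 1.99×10^5; ε/D = 0.00203; f = 0.02457
h_f = f(L/D)V²/2g = 55.28 m
Total head H = z + h_f = 13.2 + 55.28 = 68.48 m
P_hyd = ρgQH = 999.6·9.81·0.0346·68.48 = 23.23 kW
P_shaft = P_hyd/η = 23.23/0.68 = 34.17 kW

P_shaft ≈ 34.2 kW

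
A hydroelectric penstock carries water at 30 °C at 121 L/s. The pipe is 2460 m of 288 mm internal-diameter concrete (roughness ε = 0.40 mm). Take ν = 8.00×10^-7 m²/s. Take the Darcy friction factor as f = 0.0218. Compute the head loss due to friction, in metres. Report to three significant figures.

V = 4Q/(πD²) = 4·0.121/(π·0.288²) = 1.857 m/s
h_f = f(L/D)V²/(2g) = 0.02180·(2460/0.288)·1.857²/(2·9.81) = 32.74 m

h_f ≈ 32.7 m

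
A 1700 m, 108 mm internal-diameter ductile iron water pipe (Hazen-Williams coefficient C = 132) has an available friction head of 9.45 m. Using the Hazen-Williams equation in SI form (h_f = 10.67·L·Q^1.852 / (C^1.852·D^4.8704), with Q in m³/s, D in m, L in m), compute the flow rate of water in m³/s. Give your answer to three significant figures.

Q ≈ 0.00640 m³/s

Rearranging: Q = [h_f·C^1.852·D^4.8704 / (10.67·L)]^(1/1.852)
Q = [9.45·132^1.852·0.108^4.8704 / (10.67·1700)]^0.540 = 0.006396 m³/s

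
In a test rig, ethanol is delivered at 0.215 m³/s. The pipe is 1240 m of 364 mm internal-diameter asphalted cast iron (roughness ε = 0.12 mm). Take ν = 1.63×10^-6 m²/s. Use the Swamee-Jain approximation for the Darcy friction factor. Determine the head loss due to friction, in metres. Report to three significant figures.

V = 4Q/(πD²) = 4·0.215/(π·0.364²) = 2.066 m/s
Re = VD/ν = 2.066·0.364/1.63×10^-6 = 4.61×10^5 → turbulent
ε/D = 0.12/364 = 3.30×10^-4
Swamee-Jain: f = 0.01669
h_f = f(L/D)V²/(2g) = 0.01669·(1240/0.364)·2.066²/(2·9.81) = 12.37 m

h_f ≈ 12.4 m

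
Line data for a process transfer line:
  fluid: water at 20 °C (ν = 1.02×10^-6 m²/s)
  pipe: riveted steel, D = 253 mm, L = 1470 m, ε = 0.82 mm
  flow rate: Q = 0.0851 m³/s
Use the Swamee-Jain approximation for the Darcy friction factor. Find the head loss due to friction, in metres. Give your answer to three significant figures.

V = 4Q/(πD²) = 4·0.0851/(π·0.253²) = 1.693 m/s
Re = VD/ν = 1.693·0.253/1.02×10^-6 = 4.20×10^5 → turbulent
ε/D = 0.82/253 = 0.00324
Swamee-Jain: f = 0.02717
h_f = f(L/D)V²/(2g) = 0.02717·(1470/0.253)·1.693²/(2·9.81) = 23.05 m

h_f ≈ 23.1 m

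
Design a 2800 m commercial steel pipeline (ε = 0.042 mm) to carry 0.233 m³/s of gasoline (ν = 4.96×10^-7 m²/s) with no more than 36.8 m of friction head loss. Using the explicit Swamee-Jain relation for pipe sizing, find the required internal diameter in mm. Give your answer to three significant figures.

Swamee-Jain (Type III): D = 0.66·[ε^1.25·(LQ²/(gh_f))^4.75 + ν·Q^9.4·(L/(gh_f))^5.2]^0.04
LQ²/(gh_f) = 0.4211; L/(gh_f) = 7.756
Term 1 = ε^1.25·(…)^4.75 = 5.56×10^-8; Term 2 = ν·Q^9.4·(…)^5.2 = 2.37×10^-8
D = 0.66·(5.56×10^-8 + 2.37×10^-8)^0.04 = 0.3432 m = 343 mm
Check: V = 2.52 m/s, Re = 1.74×10^6, f = 0.01334, h_f = 35.2 m ≈ 36.8 m ✓

D ≈ 343 mm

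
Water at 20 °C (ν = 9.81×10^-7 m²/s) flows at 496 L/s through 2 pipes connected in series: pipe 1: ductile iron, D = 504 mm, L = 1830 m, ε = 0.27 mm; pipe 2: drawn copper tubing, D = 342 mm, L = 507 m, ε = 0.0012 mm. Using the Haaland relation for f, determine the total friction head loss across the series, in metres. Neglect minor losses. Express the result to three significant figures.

Pipe 1: V = 2.486 m/s, Re = 1.28×10^6, ε/D = 5.36×10^-4, f = 0.01733, h_1 = f(L/D)V²/2g = 19.82 m
Pipe 2: V = 5.399 m/s, Re = 1.88×10^6, ε/D = 3.51×10^-6, f = 0.01054, h_2 = f(L/D)V²/2g = 23.21 m
Series → Q common, losses add: H = Σh = 43.03 m

H ≈ 43.0 m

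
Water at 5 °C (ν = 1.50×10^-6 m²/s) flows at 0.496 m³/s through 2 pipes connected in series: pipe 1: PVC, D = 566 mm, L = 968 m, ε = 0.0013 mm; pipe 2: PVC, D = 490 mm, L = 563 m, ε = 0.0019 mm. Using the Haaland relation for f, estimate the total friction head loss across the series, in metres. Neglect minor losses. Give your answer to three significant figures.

Pipe 1: V = 1.971 m/s, Re = 7.44×10^5, ε/D = 2.30×10^-6, f = 0.01222, h_1 = f(L/D)V²/2g = 4.138 m
Pipe 2: V = 2.630 m/s, Re = 8.59×10^5, ε/D = 3.88×10^-6, f = 0.01195, h_2 = f(L/D)V²/2g = 4.840 m
Series → Q common, losses add: H = Σh = 8.978 m

H ≈ 8.98 m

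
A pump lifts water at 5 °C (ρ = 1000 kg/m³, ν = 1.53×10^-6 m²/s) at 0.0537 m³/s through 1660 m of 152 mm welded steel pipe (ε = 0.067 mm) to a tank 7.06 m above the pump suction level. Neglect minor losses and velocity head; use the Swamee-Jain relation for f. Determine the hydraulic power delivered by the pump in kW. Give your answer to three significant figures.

P_hyd ≈ 50.0 kW

V = 4Q/(πD²) = 2.959 m/s; Re = 2.94×10^5; ε/D = 4.41×10^-4; f = 0.01801
h_f = f(L/D)V²/2g = 87.78 m
Total head H = z + h_f = 7.06 + 87.78 = 94.84 m
P_hyd = ρgQH = 1000·9.81·0.0537·94.84 = 49.96 kW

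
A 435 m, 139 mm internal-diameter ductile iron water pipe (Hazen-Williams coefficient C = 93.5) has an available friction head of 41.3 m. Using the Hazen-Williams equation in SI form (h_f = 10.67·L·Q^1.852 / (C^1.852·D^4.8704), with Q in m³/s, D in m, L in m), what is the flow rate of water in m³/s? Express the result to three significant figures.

Rearranging: Q = [h_f·C^1.852·D^4.8704 / (10.67·L)]^(1/1.852)
Q = [41.3·93.5^1.852·0.139^4.8704 / (10.67·435)]^0.540 = 0.04072 m³/s

Q ≈ 0.0407 m³/s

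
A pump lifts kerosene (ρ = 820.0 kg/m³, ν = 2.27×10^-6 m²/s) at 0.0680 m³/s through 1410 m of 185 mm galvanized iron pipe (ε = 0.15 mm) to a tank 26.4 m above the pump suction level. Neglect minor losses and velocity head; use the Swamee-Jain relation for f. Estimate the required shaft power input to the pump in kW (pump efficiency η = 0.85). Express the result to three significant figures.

P_shaft ≈ 49.6 kW

V = 4Q/(πD²) = 2.530 m/s; Re = 2.06×10^5; ε/D = 8.11×10^-4; f = 0.02037
h_f = f(L/D)V²/2g = 50.64 m
Total head H = z + h_f = 26.4 + 50.64 = 77.04 m
P_hyd = ρgQH = 820.0·9.81·0.0680·77.04 = 42.14 kW
P_shaft = P_hyd/η = 42.14/0.85 = 49.58 kW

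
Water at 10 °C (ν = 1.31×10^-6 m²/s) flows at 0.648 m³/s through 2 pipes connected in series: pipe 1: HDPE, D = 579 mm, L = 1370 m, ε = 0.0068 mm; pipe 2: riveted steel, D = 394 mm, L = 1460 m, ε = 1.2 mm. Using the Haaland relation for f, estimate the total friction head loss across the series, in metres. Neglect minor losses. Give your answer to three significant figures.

Pipe 1: V = 2.461 m/s, Re = 1.09×10^6, ε/D = 1.17×10^-5, f = 0.01165, h_1 = f(L/D)V²/2g = 8.511 m
Pipe 2: V = 5.315 m/s, Re = 1.60×10^6, ε/D = 0.00305, f = 0.02641, h_2 = f(L/D)V²/2g = 140.9 m
Series → Q common, losses add: H = Σh = 149.4 m

H ≈ 149 m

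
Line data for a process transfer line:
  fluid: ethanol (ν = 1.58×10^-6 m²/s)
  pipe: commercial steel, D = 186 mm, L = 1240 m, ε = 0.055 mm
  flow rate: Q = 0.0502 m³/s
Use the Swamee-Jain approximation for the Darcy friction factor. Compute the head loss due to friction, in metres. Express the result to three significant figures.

V = 4Q/(πD²) = 4·0.0502/(π·0.186²) = 1.848 m/s
Re = VD/ν = 1.848·0.186/1.58×10^-6 = 2.17×10^5 → turbulent
ε/D = 0.055/186 = 2.96×10^-4
Swamee-Jain: f = 0.01760
h_f = f(L/D)V²/(2g) = 0.01760·(1240/0.186)·1.848²/(2·9.81) = 20.41 m

h_f ≈ 20.4 m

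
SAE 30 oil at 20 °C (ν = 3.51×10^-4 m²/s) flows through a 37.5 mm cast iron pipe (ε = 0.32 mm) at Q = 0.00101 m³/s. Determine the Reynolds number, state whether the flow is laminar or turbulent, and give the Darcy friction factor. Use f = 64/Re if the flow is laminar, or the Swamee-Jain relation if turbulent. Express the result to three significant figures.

V = 4Q/(πD²) = 0.9145 m/s
Re = VD/ν = 0.9145·0.0375/3.51×10^-4 = 97.7
Re < 2300 → laminar → f = 64/Re = 0.6551

Re ≈ 97.7; laminar; f = 64/Re ≈ 0.655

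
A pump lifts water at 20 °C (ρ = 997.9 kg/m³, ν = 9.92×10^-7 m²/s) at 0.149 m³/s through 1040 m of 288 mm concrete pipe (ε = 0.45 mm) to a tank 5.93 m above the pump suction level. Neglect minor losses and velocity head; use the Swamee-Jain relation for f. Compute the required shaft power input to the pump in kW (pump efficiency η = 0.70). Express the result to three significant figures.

P_shaft ≈ 57.3 kW

V = 4Q/(πD²) = 2.287 m/s; Re = 6.64×10^5; ε/D = 0.00156; f = 0.02239
h_f = f(L/D)V²/2g = 21.56 m
Total head H = z + h_f = 5.93 + 21.56 = 27.49 m
P_hyd = ρgQH = 997.9·9.81·0.149·27.49 = 40.09 kW
P_shaft = P_hyd/η = 40.09/0.70 = 57.27 kW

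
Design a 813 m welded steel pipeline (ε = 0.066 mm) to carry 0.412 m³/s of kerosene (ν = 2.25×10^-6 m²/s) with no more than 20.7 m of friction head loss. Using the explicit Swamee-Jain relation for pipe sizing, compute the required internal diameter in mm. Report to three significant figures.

D ≈ 388 mm

Swamee-Jain (Type III): D = 0.66·[ε^1.25·(LQ²/(gh_f))^4.75 + ν·Q^9.4·(L/(gh_f))^5.2]^0.04
LQ²/(gh_f) = 0.6796; L/(gh_f) = 4.004
Term 1 = ε^1.25·(…)^4.75 = 9.50×10^-7; Term 2 = ν·Q^9.4·(…)^5.2 = 7.33×10^-7
D = 0.66·(9.50×10^-7 + 7.33×10^-7)^0.04 = 0.3878 m = 388 mm
Check: V = 3.49 m/s, Re = 6.01×10^5, f = 0.01498, h_f = 19.5 m ≈ 20.7 m ✓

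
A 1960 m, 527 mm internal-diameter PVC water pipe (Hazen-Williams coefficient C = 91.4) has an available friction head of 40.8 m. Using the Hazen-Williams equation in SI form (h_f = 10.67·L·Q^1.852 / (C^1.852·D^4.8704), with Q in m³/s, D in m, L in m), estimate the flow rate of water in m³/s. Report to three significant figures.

Q ≈ 0.584 m³/s

Rearranging: Q = [h_f·C^1.852·D^4.8704 / (10.67·L)]^(1/1.852)
Q = [40.8·91.4^1.852·0.527^4.8704 / (10.67·1960)]^0.540 = 0.5837 m³/s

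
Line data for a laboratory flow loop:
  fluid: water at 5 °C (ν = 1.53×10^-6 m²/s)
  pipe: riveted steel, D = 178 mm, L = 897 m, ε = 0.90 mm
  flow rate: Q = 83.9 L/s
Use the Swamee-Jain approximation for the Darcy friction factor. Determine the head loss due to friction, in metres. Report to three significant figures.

h_f ≈ 90.0 m

V = 4Q/(πD²) = 4·0.0839/(π·0.178²) = 3.372 m/s
Re = VD/ν = 3.372·0.178/1.53×10^-6 = 3.92×10^5 → turbulent
ε/D = 0.90/178 = 0.00506
Swamee-Jain: f = 0.03083
h_f = f(L/D)V²/(2g) = 0.03083·(897/0.178)·3.372²/(2·9.81) = 90.00 m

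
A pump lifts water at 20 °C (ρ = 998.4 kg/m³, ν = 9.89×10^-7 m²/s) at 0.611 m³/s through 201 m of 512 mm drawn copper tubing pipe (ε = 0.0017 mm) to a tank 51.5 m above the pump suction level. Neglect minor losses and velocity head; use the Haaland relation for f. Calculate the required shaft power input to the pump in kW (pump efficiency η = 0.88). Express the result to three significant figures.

P_shaft ≈ 363 kW

V = 4Q/(πD²) = 2.968 m/s; Re = 1.54×10^6; ε/D = 3.32×10^-6; f = 0.01087
h_f = f(L/D)V²/2g = 1.915 m
Total head H = z + h_f = 51.5 + 1.915 = 53.42 m
P_hyd = ρgQH = 998.4·9.81·0.611·53.42 = 319.7 kW
P_shaft = P_hyd/η = 319.7/0.88 = 363.2 kW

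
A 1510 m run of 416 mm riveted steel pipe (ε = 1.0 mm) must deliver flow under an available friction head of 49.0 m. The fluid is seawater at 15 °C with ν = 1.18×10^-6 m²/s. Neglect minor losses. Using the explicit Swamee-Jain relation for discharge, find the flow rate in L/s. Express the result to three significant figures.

Swamee-Jain (Type II): Q = -0.965·√(gD⁵h_f/L)·ln[ε/(3.7D) + √(3.17ν²L/(gD³h_f))]
√(gD⁵h_f/L) = √(9.81·0.416⁵·49.0/1510) = 0.06298
ε/(3.7D) = 6.50×10^-4; √(3.17ν²L/(gD³h_f)) = 1.39×10^-5
Q = -0.965·0.06298·ln(6.636×10^-4) = 0.4447 m³/s
Check: V = 3.27 m/s, Re = 1.15×10^6, f = 0.02481, h_f = 49.1 m ≈ 49.0 m ✓

Q ≈ 445 L/s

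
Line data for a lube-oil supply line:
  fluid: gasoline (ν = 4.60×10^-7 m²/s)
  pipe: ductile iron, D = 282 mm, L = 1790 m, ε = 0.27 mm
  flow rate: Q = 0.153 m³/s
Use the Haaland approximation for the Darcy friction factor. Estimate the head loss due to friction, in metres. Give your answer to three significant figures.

h_f ≈ 38.2 m

V = 4Q/(πD²) = 4·0.153/(π·0.282²) = 2.450 m/s
Re = VD/ν = 2.450·0.282/4.60×10^-7 = 1.50×10^6 → turbulent
ε/D = 0.27/282 = 9.57×10^-4
Haaland: f = 0.01965
h_f = f(L/D)V²/(2g) = 0.01965·(1790/0.282)·2.450²/(2·9.81) = 38.15 m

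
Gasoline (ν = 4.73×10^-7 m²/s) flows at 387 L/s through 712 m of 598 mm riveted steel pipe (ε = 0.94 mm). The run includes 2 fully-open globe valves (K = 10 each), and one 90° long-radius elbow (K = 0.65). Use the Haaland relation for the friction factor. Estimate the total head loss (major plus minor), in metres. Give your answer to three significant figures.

H_L ≈ 4.55 m

V = 4Q/(πD²) = 1.378 m/s; V²/2g = 0.09677 m
Re = 1.74×10^6, ε/D = 0.00157 → f = 0.02215 (Haaland)
Major: h_f = f(L/D)·V²/2g = 0.02215·1191·0.09677 = 2.551 m
Minor: ΣK = 20.6; h_m = ΣK·V²/2g = 1.998 m
Total H_L = 2.551 + 1.998 = 4.550 m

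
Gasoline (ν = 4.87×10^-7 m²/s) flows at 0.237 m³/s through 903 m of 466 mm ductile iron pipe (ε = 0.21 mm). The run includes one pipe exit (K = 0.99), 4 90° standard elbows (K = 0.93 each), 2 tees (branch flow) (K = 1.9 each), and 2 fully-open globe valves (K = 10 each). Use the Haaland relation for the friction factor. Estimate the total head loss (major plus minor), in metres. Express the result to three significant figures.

V = 4Q/(πD²) = 1.390 m/s; V²/2g = 0.09842 m
Re = 1.33×10^6, ε/D = 4.51×10^-4 → f = 0.01671 (Haaland)
Major: h_f = f(L/D)·V²/2g = 0.01671·1938·0.09842 = 3.187 m
Minor: ΣK = 28.5; h_m = ΣK·V²/2g = 2.806 m
Total H_L = 3.187 + 2.806 = 5.993 m

H_L ≈ 5.99 m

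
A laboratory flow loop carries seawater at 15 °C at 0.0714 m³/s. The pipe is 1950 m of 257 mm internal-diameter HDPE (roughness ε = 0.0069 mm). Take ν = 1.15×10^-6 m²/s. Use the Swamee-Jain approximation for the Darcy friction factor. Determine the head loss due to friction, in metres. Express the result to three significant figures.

V = 4Q/(πD²) = 4·0.0714/(π·0.257²) = 1.376 m/s
Re = VD/ν = 1.376·0.257/1.15×10^-6 = 3.08×10^5 → turbulent
ε/D = 0.0069/257 = 2.68×10^-5
Swamee-Jain: f = 0.01462
h_f = f(L/D)V²/(2g) = 0.01462·(1950/0.257)·1.376²/(2·9.81) = 10.71 m

h_f ≈ 10.7 m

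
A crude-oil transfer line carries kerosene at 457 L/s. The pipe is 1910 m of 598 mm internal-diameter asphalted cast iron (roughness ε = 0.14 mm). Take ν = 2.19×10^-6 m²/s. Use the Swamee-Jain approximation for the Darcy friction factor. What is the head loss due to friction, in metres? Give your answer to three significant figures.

V = 4Q/(πD²) = 4·0.457/(π·0.598²) = 1.627 m/s
Re = VD/ν = 1.627·0.598/2.19×10^-6 = 4.44×10^5 → turbulent
ε/D = 0.14/598 = 2.34×10^-4
Swamee-Jain: f = 0.01598
h_f = f(L/D)V²/(2g) = 0.01598·(1910/0.598)·1.627²/(2·9.81) = 6.886 m

h_f ≈ 6.89 m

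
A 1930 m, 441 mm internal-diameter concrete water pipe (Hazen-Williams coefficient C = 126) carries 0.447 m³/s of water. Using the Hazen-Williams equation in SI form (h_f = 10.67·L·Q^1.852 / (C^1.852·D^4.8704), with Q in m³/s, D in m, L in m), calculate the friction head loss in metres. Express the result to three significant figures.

h_f = 10.67·1930·0.447^1.852 / (126^1.852·0.441^4.8704) = 32.21 m

h_f ≈ 32.2 m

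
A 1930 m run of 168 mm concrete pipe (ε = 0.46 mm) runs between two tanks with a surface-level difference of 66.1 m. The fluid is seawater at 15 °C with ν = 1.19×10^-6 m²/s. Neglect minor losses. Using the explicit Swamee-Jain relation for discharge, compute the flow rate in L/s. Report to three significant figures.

Q ≈ 46.2 L/s

Swamee-Jain (Type II): Q = -0.965·√(gD⁵h_f/L)·ln[ε/(3.7D) + √(3.17ν²L/(gD³h_f))]
√(gD⁵h_f/L) = √(9.81·0.168⁵·66.1/1930) = 0.006705
ε/(3.7D) = 7.40×10^-4; √(3.17ν²L/(gD³h_f)) = 5.31×10^-5
Q = -0.965·0.006705·ln(7.931×10^-4) = 0.04620 m³/s
Check: V = 2.08 m/s, Re = 2.94×10^5, f = 0.02615, h_f = 66.5 m ≈ 66.1 m ✓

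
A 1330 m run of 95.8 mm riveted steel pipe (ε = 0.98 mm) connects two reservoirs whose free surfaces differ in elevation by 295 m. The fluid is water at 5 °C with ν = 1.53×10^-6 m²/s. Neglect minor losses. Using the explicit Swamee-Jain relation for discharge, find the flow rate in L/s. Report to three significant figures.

Q ≈ 23.7 L/s

Swamee-Jain (Type II): Q = -0.965·√(gD⁵h_f/L)·ln[ε/(3.7D) + √(3.17ν²L/(gD³h_f))]
√(gD⁵h_f/L) = √(9.81·0.0958⁵·295/1330) = 0.004190
ε/(3.7D) = 0.00276; √(3.17ν²L/(gD³h_f)) = 6.23×10^-5
Q = -0.965·0.004190·ln(0.002827) = 0.02373 m³/s
Check: V = 3.29 m/s, Re = 2.06×10^5, f = 0.03864, h_f = 296 m ≈ 295 m ✓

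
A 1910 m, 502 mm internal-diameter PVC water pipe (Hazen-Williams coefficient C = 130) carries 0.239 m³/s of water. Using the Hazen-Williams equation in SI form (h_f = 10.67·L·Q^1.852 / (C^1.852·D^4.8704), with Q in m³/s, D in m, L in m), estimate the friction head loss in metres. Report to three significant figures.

h_f ≈ 5.02 m

h_f = 10.67·1910·0.239^1.852 / (130^1.852·0.502^4.8704) = 5.019 m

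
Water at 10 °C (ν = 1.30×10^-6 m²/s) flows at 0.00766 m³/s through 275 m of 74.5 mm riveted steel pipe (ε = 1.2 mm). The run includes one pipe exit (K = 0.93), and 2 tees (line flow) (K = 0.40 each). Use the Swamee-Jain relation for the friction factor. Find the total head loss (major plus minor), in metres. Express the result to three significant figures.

H_L ≈ 26.7 m

V = 4Q/(πD²) = 1.757 m/s; V²/2g = 0.1574 m
Re = 1.01×10^5, ε/D = 0.0161 → f = 0.04552 (Swamee-Jain)
Major: h_f = f(L/D)·V²/2g = 0.04552·3691·0.1574 = 26.44 m
Minor: ΣK = 1.73; h_m = ΣK·V²/2g = 0.2723 m
Total H_L = 26.44 + 0.2723 = 26.72 m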